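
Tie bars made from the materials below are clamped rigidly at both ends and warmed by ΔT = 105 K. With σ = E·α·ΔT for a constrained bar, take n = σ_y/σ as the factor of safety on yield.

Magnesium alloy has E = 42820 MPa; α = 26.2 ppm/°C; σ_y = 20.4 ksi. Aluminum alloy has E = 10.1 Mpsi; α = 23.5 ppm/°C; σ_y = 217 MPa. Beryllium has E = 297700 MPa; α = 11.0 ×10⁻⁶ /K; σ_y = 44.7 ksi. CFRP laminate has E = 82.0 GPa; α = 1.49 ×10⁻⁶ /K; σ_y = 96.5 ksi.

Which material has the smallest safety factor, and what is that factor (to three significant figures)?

Per material, after unit conversion:
  magnesium alloy: E = 42.82, α = 26.2, σ_y = 140.7 → σ = 118 MPa, n = 1.19
  aluminum alloy: E = 69.64, α = 23.5, σ_y = 217.0 → σ = 172 MPa, n = 1.26
  beryllium: E = 297.7, α = 11.0, σ_y = 308.2 → σ = 344 MPa, n = 0.896
  CFRP laminate: E = 82.00, α = 1.49, σ_y = 665.3 → σ = 12.8 MPa, n = 51.9
The minimum is beryllium at n = 0.896.

beryllium, n = 0.896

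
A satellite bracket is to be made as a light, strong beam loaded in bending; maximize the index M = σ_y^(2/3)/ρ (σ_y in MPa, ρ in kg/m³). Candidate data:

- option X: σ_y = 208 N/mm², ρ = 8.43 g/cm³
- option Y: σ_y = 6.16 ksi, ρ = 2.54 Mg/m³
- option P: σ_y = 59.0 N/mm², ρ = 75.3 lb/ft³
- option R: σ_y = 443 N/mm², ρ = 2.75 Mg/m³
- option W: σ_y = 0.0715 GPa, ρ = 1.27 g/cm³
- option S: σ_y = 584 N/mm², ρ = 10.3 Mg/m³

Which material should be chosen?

Convert each candidate to consistent units, then evaluate M:
  option X: σ_y = 208.0 MPa, ρ = 8430 kg/m³
  option Y: σ_y = 42.47 MPa, ρ = 2540 kg/m³
  option P: σ_y = 59.00 MPa, ρ = 1206 kg/m³
  option R: σ_y = 443.0 MPa, ρ = 2750 kg/m³
  option W: σ_y = 71.50 MPa, ρ = 1270 kg/m³
  option S: σ_y = 584.0 MPa, ρ = 10300 kg/m³
  option R: M = 21.1×10⁻³
  option W: M = 13.6×10⁻³
  option P: M = 12.6×10⁻³
  option S: M = 6.78×10⁻³
  option Y: M = 4.79×10⁻³
  option X: M = 4.16×10⁻³
Option R ranks first.

option R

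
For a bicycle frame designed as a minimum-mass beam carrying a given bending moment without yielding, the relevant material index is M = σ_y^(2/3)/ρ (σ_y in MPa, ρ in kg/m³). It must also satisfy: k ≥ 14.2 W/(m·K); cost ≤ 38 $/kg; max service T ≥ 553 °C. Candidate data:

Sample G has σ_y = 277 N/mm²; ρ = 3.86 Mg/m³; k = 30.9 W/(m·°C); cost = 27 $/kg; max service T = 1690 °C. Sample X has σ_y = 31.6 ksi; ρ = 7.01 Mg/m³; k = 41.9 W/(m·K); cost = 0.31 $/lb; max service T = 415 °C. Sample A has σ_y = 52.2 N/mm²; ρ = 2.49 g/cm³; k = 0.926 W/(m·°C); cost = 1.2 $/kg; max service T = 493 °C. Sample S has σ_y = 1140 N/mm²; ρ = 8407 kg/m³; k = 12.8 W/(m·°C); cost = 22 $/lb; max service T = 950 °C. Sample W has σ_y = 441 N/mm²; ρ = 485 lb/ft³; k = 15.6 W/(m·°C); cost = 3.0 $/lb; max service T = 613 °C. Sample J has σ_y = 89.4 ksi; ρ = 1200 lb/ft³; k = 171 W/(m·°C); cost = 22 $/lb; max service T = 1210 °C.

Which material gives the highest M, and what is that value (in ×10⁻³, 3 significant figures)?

Screen on constraints: k ≥ 14.2 W/(m·K); cost ≤ 38 $/kg; max service T ≥ 553 °C. Survivors: sample G, sample W.
Putting every candidate on a common basis:
  sample G: σ_y = 277.0 MPa, ρ = 3860 kg/m³
  sample W: σ_y = 441.0 MPa, ρ = 7769 kg/m³
  sample G: M = 11.0×10⁻³
  sample W: M = 7.46×10⁻³
Highest index: sample G.

sample G, M = 11.0×10⁻³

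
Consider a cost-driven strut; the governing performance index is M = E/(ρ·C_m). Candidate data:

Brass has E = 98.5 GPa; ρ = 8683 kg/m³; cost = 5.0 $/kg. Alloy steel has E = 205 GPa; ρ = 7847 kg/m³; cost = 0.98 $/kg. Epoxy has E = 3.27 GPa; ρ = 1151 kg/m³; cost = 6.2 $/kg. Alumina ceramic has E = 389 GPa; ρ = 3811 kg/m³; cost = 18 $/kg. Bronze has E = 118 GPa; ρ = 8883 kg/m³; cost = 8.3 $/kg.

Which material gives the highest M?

alloy steel

Computing M directly (units already consistent):
  alloy steel: M = 26.7 MN·m per $
  alumina ceramic: M = 5.67 MN·m per $
  brass: M = 2.27 MN·m per $
  bronze: M = 1.60 MN·m per $
  epoxy: M = 0.458 MN·m per $
Alloy steel has the largest M.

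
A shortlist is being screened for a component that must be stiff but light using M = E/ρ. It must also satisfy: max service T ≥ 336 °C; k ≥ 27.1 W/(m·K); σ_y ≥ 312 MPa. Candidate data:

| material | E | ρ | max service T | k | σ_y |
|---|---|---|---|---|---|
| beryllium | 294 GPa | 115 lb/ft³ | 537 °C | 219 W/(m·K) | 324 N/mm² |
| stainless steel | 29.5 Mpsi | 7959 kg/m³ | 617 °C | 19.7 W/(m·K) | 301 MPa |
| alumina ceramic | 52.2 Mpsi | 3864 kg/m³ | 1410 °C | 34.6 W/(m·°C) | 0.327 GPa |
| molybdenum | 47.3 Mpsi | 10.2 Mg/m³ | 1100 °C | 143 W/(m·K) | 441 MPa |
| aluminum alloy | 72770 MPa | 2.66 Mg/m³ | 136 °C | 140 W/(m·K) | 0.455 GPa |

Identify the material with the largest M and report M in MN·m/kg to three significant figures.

Screen on constraints: max service T ≥ 336 °C; k ≥ 27.1 W/(m·K); σ_y ≥ 312 MPa. Survivors: beryllium, alumina ceramic, molybdenum.
After converting to SI:
  beryllium: E = 294.0 GPa, ρ = 1842 kg/m³
  alumina ceramic: E = 359.9 GPa, ρ = 3864 kg/m³
  molybdenum: E = 326.1 GPa, ρ = 10200 kg/m³
  beryllium: M = 160 MN·m/kg
  alumina ceramic: M = 93.1 MN·m/kg
  molybdenum: M = 32.0 MN·m/kg
The maximum is for beryllium.

beryllium, M = 160 MN·m/kg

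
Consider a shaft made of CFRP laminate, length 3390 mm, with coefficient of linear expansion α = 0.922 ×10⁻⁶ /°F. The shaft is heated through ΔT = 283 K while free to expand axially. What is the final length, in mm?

Convert α: 0.922×10⁻⁶/°F × (9/5) = 1.66×10⁻⁶/K.
ΔL = α·L₀·ΔT = 1.66×10⁻⁶ × 3390 mm × 283.0 K = 1.59 mm.
L = L₀ + ΔL = 3390 + 1.59 = 3391.6 mm.

3391.6 mm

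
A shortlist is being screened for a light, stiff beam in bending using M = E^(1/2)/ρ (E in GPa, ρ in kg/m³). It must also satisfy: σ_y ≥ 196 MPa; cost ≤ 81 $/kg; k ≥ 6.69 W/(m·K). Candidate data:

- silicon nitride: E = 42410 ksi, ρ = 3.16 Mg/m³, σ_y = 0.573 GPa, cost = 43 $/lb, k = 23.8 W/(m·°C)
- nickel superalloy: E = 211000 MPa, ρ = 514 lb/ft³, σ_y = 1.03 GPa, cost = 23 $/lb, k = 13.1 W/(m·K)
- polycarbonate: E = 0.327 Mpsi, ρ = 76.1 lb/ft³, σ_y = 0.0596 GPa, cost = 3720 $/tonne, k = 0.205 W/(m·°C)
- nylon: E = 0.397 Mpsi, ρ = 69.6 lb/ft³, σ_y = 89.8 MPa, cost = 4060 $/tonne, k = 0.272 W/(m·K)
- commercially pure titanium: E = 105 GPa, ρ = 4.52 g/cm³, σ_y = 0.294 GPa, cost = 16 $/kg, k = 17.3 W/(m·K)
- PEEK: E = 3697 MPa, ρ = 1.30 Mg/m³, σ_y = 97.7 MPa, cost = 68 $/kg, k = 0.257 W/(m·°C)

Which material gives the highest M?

commercially pure titanium

Screen on constraints: σ_y ≥ 196 MPa; cost ≤ 81 $/kg; k ≥ 6.69 W/(m·K). Survivors: nickel superalloy, commercially pure titanium.
After converting to SI:
  nickel superalloy: E = 211.0 GPa, ρ = 8233 kg/m³
  commercially pure titanium: E = 105.0 GPa, ρ = 4520 kg/m³
  commercially pure titanium: M = 2.27×10⁻³
  nickel superalloy: M = 1.76×10⁻³
Commercially pure titanium ranks first.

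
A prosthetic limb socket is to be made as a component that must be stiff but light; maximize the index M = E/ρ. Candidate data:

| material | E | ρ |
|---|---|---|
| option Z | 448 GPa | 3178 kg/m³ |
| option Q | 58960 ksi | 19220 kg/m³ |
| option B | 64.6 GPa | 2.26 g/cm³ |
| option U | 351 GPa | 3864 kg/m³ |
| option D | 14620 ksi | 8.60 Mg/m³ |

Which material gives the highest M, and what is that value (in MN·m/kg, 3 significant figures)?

Putting every candidate on a common basis:
  option Z: E = 448.0 GPa, ρ = 3178 kg/m³
  option Q: E = 406.5 GPa, ρ = 19220 kg/m³
  option B: E = 64.60 GPa, ρ = 2260 kg/m³
  option U: E = 351.0 GPa, ρ = 3864 kg/m³
  option D: E = 100.8 GPa, ρ = 8600 kg/m³
  option Z: M = 141 MN·m/kg
  option U: M = 90.8 MN·m/kg
  option B: M = 28.6 MN·m/kg
  option Q: M = 21.2 MN·m/kg
  option D: M = 11.7 MN·m/kg
Option Z ranks first.

option Z, M = 141 MN·m/kg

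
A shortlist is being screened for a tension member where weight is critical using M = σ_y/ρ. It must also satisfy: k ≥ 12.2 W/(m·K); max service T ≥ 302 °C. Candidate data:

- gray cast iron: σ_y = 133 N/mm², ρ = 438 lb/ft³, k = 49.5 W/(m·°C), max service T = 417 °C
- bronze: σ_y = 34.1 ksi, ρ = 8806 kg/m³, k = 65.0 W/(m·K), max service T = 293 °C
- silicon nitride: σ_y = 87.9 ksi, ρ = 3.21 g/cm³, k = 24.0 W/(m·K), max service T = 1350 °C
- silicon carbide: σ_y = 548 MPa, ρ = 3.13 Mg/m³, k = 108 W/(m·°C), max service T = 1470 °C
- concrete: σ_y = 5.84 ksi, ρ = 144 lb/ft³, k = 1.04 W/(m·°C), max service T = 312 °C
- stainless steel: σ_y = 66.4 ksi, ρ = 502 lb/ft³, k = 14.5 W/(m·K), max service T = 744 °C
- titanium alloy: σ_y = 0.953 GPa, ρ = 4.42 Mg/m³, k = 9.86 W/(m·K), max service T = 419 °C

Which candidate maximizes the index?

silicon nitride

Screen on constraints: k ≥ 12.2 W/(m·K); max service T ≥ 302 °C. Survivors: gray cast iron, silicon nitride, silicon carbide, stainless steel.
In SI units:
  gray cast iron: σ_y = 133.0 MPa, ρ = 7016 kg/m³
  silicon nitride: σ_y = 606.0 MPa, ρ = 3210 kg/m³
  silicon carbide: σ_y = 548.0 MPa, ρ = 3130 kg/m³
  stainless steel: σ_y = 457.8 MPa, ρ = 8041 kg/m³
  silicon nitride: M = 189 kN·m/kg
  silicon carbide: M = 175 kN·m/kg
  stainless steel: M = 56.9 kN·m/kg
  gray cast iron: M = 19.0 kN·m/kg
The maximum is for silicon nitride.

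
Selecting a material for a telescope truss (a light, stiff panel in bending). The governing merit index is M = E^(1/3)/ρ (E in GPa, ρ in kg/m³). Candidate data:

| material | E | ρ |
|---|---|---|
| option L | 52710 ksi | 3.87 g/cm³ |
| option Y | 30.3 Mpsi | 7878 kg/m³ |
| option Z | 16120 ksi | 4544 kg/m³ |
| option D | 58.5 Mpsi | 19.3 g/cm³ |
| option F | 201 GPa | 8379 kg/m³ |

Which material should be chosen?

Putting every candidate on a common basis:
  option L: E = 363.4 GPa, ρ = 3870 kg/m³
  option Y: E = 208.9 GPa, ρ = 7878 kg/m³
  option Z: E = 111.1 GPa, ρ = 4544 kg/m³
  option D: E = 403.3 GPa, ρ = 19300 kg/m³
  option F: E = 201.0 GPa, ρ = 8379 kg/m³
  option L: M = 1.84×10⁻³
  option Z: M = 1.06×10⁻³
  option Y: M = 0.753×10⁻³
  option F: M = 0.699×10⁻³
  option D: M = 0.383×10⁻³
The maximum is for option L.

option L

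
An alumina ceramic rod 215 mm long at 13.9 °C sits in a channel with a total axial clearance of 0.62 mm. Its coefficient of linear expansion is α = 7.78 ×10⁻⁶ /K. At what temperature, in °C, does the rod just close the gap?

385 °C

α·L₀·ΔT = 0.62 mm ⇒ ΔT = 0.62 / (7.78×10⁻⁶ × 215.0) = 370.7 K.
T = 13.9 + 370.7 = 384.6 °C.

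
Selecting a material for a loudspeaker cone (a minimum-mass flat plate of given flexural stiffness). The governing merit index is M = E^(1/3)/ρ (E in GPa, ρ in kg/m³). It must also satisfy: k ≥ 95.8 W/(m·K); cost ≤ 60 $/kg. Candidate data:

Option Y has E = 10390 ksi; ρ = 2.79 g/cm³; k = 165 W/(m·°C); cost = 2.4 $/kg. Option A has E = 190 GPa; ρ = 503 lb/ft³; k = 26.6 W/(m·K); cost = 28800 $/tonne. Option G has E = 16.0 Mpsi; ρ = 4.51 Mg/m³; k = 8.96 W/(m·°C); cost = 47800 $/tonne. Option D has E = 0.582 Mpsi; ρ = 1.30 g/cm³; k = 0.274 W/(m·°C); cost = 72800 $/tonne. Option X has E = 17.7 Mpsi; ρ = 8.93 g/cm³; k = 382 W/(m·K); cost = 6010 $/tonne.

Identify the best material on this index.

Screen on constraints: k ≥ 95.8 W/(m·K); cost ≤ 60 $/kg. Survivors: option Y, option X.
In SI units:
  option Y: E = 71.64 GPa, ρ = 2790 kg/m³
  option X: E = 122.0 GPa, ρ = 8930 kg/m³
  option Y: M = 1.49×10⁻³
  option X: M = 0.555×10⁻³
Option Y ranks first.

option Y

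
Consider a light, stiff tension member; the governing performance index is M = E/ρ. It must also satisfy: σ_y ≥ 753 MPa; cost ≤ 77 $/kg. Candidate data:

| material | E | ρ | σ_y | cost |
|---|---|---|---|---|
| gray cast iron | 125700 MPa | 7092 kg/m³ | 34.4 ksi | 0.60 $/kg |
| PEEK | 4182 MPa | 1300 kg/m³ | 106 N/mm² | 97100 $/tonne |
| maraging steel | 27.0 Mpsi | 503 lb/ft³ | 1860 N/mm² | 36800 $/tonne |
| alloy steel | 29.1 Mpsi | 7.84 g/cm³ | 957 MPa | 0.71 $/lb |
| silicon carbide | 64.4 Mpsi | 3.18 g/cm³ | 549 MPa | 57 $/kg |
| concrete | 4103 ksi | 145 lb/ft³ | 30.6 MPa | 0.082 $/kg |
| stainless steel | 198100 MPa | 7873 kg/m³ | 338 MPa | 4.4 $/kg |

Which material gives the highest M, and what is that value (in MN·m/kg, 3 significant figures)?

alloy steel, M = 25.6 MN·m/kg

Screen on constraints: σ_y ≥ 753 MPa; cost ≤ 77 $/kg. Survivors: maraging steel, alloy steel.
Putting every candidate on a common basis:
  maraging steel: E = 186.2 GPa, ρ = 8057 kg/m³
  alloy steel: E = 200.6 GPa, ρ = 7840 kg/m³
  alloy steel: M = 25.6 MN·m/kg
  maraging steel: M = 23.1 MN·m/kg
The maximum is for alloy steel.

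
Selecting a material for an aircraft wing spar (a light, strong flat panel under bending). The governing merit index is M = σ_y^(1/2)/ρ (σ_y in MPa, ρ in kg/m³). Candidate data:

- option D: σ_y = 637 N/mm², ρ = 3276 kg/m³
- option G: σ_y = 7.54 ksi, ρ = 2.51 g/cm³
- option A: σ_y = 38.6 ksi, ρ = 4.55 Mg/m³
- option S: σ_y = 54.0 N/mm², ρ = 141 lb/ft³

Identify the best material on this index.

After converting to SI:
  option D: σ_y = 637.0 MPa, ρ = 3276 kg/m³
  option G: σ_y = 51.99 MPa, ρ = 2510 kg/m³
  option A: σ_y = 266.1 MPa, ρ = 4550 kg/m³
  option S: σ_y = 54.00 MPa, ρ = 2259 kg/m³
  option D: M = 7.70×10⁻³
  option A: M = 3.59×10⁻³
  option S: M = 3.25×10⁻³
  option G: M = 2.87×10⁻³
Option D has the largest M.

option D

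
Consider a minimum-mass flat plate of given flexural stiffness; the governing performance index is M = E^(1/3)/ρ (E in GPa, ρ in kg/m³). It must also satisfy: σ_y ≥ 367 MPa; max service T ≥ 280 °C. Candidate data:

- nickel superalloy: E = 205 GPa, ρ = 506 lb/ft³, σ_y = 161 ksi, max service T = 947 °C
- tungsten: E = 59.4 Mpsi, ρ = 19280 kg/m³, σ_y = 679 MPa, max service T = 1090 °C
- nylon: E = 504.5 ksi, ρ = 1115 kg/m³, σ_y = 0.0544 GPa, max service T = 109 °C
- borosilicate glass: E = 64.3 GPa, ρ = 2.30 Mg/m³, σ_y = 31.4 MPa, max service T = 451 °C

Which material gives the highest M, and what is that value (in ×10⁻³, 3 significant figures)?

Screen on constraints: σ_y ≥ 367 MPa; max service T ≥ 280 °C. Survivors: nickel superalloy, tungsten.
Convert each candidate to consistent units, then evaluate M:
  nickel superalloy: E = 205.0 GPa, ρ = 8105 kg/m³
  tungsten: E = 409.5 GPa, ρ = 19280 kg/m³
  nickel superalloy: M = 0.727×10⁻³
  tungsten: M = 0.385×10⁻³
Highest index: nickel superalloy.

nickel superalloy, M = 0.727×10⁻³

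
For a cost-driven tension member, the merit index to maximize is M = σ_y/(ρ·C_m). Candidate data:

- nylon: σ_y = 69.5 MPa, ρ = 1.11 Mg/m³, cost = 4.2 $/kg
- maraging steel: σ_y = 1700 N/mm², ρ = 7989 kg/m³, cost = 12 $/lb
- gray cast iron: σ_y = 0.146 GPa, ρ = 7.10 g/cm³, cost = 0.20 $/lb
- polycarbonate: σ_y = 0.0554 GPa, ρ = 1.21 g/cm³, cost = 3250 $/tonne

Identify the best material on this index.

In SI units:
  nylon: σ_y = 69.50 MPa, ρ = 1110 kg/m³, cost = 4.200 $/kg
  maraging steel: σ_y = 1700 MPa, ρ = 7989 kg/m³, cost = 26.46 $/kg
  gray cast iron: σ_y = 146.0 MPa, ρ = 7100 kg/m³, cost = 0.4409 $/kg
  polycarbonate: σ_y = 55.40 MPa, ρ = 1210 kg/m³, cost = 3.250 $/kg
  gray cast iron: M = 46.6 kN·m per $
  nylon: M = 14.9 kN·m per $
  polycarbonate: M = 14.1 kN·m per $
  maraging steel: M = 8.04 kN·m per $
The maximum is for gray cast iron.

gray cast iron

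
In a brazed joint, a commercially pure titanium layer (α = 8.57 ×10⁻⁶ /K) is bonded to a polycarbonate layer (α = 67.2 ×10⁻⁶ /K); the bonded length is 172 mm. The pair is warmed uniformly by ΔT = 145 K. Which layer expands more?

α(commercially pure titanium) = 8.57×10⁻⁶/K vs α(polycarbonate) = 67.2×10⁻⁶/K.
Higher α expands more for the same ΔT: polycarbonate.

polycarbonate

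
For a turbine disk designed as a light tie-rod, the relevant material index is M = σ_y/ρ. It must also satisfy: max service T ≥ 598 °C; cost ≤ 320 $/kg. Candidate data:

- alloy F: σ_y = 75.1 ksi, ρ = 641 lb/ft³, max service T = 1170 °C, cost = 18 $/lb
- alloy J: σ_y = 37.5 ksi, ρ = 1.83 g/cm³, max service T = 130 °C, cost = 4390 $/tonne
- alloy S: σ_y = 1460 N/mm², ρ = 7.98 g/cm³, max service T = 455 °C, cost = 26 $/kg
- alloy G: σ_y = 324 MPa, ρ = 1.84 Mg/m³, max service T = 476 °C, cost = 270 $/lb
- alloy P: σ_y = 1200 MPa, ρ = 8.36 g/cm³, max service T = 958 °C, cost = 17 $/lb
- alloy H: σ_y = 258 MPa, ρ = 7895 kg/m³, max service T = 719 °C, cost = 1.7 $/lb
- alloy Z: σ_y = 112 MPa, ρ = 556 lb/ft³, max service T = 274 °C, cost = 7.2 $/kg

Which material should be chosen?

Screen on constraints: max service T ≥ 598 °C; cost ≤ 320 $/kg. Survivors: alloy F, alloy P, alloy H.
Normalizing units and computing the index:
  alloy F: σ_y = 517.8 MPa, ρ = 10270 kg/m³
  alloy P: σ_y = 1200 MPa, ρ = 8360 kg/m³
  alloy H: σ_y = 258.0 MPa, ρ = 7895 kg/m³
  alloy P: M = 144 kN·m/kg
  alloy F: M = 50.4 kN·m/kg
  alloy H: M = 32.7 kN·m/kg
The maximum is for alloy P.

alloy P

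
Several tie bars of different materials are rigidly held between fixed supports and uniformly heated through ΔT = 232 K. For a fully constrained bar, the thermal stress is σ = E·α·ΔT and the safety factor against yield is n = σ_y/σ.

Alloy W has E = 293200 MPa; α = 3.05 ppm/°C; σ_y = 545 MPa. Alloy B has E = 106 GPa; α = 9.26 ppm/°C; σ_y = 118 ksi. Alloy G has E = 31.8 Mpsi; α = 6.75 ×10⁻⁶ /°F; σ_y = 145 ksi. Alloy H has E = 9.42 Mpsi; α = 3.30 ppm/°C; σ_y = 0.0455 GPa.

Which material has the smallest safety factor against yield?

alloy H

Per material, after unit conversion:
  alloy W: E = 293.2, α = 3.05, σ_y = 545.0 → σ = 207 MPa, n = 2.63
  alloy B: E = 106.0, α = 9.26, σ_y = 813.6 → σ = 228 MPa, n = 3.57
  alloy G: E = 219.3, α = 12.1, σ_y = 999.7 → σ = 618 MPa, n = 1.62
  alloy H: E = 64.95, α = 3.30, σ_y = 45.50 → σ = 49.7 MPa, n = 0.915
Smallest n: alloy H with n = 0.915.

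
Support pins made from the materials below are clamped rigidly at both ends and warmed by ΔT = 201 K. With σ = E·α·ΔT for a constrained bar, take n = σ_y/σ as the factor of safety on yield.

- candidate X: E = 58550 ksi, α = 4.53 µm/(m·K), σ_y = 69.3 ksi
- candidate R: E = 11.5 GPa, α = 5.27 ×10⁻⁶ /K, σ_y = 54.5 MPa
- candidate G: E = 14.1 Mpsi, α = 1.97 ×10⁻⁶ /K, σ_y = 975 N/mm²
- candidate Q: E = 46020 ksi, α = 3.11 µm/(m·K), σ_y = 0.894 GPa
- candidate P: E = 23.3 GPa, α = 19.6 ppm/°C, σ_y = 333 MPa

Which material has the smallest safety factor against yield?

candidate X

In consistent units (E in GPa, α in ×10⁻⁶/K, σ_y in MPa):
  candidate X: E = 403.7, α = 4.53, σ_y = 477.8 → σ = 368 MPa, n = 1.30
  candidate R: E = 11.50, α = 5.27, σ_y = 54.50 → σ = 12.2 MPa, n = 4.47
  candidate G: E = 97.22, α = 1.97, σ_y = 975.0 → σ = 38.5 MPa, n = 25.3
  candidate Q: E = 317.3, α = 3.11, σ_y = 894.0 → σ = 198 MPa, n = 4.51
  candidate P: E = 23.30, α = 19.6, σ_y = 333.0 → σ = 91.8 MPa, n = 3.63
Smallest n: candidate X with n = 1.30.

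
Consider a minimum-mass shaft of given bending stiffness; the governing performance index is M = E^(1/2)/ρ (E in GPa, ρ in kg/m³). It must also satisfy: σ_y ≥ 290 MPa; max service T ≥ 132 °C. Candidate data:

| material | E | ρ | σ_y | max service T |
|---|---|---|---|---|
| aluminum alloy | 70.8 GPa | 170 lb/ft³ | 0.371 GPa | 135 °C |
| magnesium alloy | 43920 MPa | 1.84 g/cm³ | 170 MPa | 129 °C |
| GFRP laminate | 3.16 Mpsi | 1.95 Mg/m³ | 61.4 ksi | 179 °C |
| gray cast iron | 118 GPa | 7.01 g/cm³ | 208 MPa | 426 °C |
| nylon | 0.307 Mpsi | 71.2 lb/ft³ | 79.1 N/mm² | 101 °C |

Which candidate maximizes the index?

Screen on constraints: σ_y ≥ 290 MPa; max service T ≥ 132 °C. Survivors: aluminum alloy, GFRP laminate.
After converting to SI:
  aluminum alloy: E = 70.80 GPa, ρ = 2723 kg/m³
  GFRP laminate: E = 21.79 GPa, ρ = 1950 kg/m³
  aluminum alloy: M = 3.09×10⁻³
  GFRP laminate: M = 2.39×10⁻³
The maximum is for aluminum alloy.

aluminum alloy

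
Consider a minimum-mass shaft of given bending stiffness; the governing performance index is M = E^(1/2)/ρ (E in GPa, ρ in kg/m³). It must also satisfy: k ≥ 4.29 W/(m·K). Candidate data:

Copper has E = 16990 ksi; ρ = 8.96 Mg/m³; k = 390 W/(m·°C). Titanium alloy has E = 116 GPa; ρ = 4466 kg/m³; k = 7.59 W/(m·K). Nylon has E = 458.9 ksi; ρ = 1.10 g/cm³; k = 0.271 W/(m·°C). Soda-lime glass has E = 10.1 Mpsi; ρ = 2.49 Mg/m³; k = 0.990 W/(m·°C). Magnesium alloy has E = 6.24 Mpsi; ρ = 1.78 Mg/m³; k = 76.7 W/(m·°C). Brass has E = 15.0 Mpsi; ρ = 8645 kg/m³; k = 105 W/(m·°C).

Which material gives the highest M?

magnesium alloy

Screen on constraints: k ≥ 4.29 W/(m·K). Survivors: copper, titanium alloy, magnesium alloy, brass.
After converting to SI:
  copper: E = 117.1 GPa, ρ = 8960 kg/m³
  titanium alloy: E = 116.0 GPa, ρ = 4466 kg/m³
  magnesium alloy: E = 43.02 GPa, ρ = 1780 kg/m³
  brass: E = 103.4 GPa, ρ = 8645 kg/m³
  magnesium alloy: M = 3.68×10⁻³
  titanium alloy: M = 2.41×10⁻³
  copper: M = 1.21×10⁻³
  brass: M = 1.18×10⁻³
Magnesium alloy has the largest M.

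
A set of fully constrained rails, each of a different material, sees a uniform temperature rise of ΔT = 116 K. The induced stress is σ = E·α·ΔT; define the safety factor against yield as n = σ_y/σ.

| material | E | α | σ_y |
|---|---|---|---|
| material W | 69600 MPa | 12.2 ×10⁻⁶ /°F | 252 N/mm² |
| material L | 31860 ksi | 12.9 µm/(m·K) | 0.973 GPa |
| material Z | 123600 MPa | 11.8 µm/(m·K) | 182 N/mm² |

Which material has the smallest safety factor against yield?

material Z

With everything in SI (GPa, ×10⁻⁶/K, MPa):
  material W: E = 69.60, α = 22.0, σ_y = 252.0 → σ = 177 MPa, n = 1.42
  material L: E = 219.7, α = 12.9, σ_y = 973.0 → σ = 329 MPa, n = 2.96
  material Z: E = 123.6, α = 11.8, σ_y = 182.0 → σ = 169 MPa, n = 1.08
Material Z has the lowest safety factor, n = 1.08.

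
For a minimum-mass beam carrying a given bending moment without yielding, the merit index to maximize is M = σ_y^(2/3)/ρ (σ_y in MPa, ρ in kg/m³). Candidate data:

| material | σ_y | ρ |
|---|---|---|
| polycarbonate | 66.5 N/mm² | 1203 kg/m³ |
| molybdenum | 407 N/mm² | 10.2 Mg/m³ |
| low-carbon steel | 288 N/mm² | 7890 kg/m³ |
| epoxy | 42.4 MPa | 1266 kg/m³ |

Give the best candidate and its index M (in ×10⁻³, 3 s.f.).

polycarbonate, M = 13.6×10⁻³

Putting every candidate on a common basis:
  polycarbonate: σ_y = 66.50 MPa, ρ = 1203 kg/m³
  molybdenum: σ_y = 407.0 MPa, ρ = 10200 kg/m³
  low-carbon steel: σ_y = 288.0 MPa, ρ = 7890 kg/m³
  epoxy: σ_y = 42.40 MPa, ρ = 1266 kg/m³
  polycarbonate: M = 13.6×10⁻³
  epoxy: M = 9.60×10⁻³
  low-carbon steel: M = 5.53×10⁻³
  molybdenum: M = 5.38×10⁻³
Highest index: polycarbonate.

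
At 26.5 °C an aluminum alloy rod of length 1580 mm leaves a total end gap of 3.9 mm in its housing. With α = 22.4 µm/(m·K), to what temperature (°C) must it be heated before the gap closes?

137 °C

α·L₀·ΔT = 3.9 mm ⇒ ΔT = 3.9 / (22.4×10⁻⁶ × 1580.0) = 110.2 K.
T = 26.5 + 110.2 = 136.7 °C.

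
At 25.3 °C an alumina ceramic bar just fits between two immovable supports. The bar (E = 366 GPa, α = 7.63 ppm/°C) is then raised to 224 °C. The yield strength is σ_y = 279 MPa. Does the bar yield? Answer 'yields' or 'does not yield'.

ΔT = 198.7 K. Constrained thermal stress σ = E·α·ΔT = 366.0×10³ MPa × 7.63×10⁻⁶ × 198.7 = 555 MPa (compressive).
Compare to σ_y = 279 MPa: σ ≥ σ_y, so it yields.

yields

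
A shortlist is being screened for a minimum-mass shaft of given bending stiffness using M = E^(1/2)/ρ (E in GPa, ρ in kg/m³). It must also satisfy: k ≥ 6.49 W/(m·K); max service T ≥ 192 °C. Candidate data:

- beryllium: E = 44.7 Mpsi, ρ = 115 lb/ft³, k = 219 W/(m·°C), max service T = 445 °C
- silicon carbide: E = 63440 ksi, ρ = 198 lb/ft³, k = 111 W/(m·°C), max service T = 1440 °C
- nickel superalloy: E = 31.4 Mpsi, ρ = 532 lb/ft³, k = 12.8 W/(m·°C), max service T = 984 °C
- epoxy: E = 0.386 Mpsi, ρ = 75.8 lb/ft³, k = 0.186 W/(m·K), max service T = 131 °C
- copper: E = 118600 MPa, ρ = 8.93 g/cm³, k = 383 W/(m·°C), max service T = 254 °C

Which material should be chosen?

beryllium

Screen on constraints: k ≥ 6.49 W/(m·K); max service T ≥ 192 °C. Survivors: beryllium, silicon carbide, nickel superalloy, copper.
Normalizing units and computing the index:
  beryllium: E = 308.2 GPa, ρ = 1842 kg/m³
  silicon carbide: E = 437.4 GPa, ρ = 3172 kg/m³
  nickel superalloy: E = 216.5 GPa, ρ = 8522 kg/m³
  copper: E = 118.6 GPa, ρ = 8930 kg/m³
  beryllium: M = 9.53×10⁻³
  silicon carbide: M = 6.59×10⁻³
  nickel superalloy: M = 1.73×10⁻³
  copper: M = 1.22×10⁻³
The maximum is for beryllium.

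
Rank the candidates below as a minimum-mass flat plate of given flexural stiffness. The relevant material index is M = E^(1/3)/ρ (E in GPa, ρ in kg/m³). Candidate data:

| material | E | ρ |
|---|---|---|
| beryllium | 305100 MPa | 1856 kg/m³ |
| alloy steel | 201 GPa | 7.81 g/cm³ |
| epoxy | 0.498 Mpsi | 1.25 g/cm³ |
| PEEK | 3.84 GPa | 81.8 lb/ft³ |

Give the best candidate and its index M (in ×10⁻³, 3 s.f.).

After converting to SI:
  beryllium: E = 305.1 GPa, ρ = 1856 kg/m³
  alloy steel: E = 201.0 GPa, ρ = 7810 kg/m³
  epoxy: E = 3.434 GPa, ρ = 1250 kg/m³
  PEEK: E = 3.840 GPa, ρ = 1310 kg/m³
  beryllium: M = 3.63×10⁻³
  epoxy: M = 1.21×10⁻³
  PEEK: M = 1.20×10⁻³
  alloy steel: M = 0.750×10⁻³
The maximum is for beryllium.

beryllium, M = 3.63×10⁻³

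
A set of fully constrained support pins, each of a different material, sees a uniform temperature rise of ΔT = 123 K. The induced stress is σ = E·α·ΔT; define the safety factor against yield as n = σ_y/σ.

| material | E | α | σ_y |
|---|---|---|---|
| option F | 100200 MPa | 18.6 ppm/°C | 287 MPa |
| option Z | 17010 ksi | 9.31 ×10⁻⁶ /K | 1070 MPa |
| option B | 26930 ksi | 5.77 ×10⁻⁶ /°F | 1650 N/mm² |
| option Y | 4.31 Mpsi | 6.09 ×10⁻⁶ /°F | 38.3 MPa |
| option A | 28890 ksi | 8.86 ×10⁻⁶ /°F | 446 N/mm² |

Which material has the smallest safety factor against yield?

Converting E to GPa, α to ×10⁻⁶/K, σ_y to MPa, then σ and n for each:
  option F: E = 100.2, α = 18.6, σ_y = 287.0 → σ = 229 MPa, n = 1.25
  option Z: E = 117.3, α = 9.31, σ_y = 1070 → σ = 134 MPa, n = 7.97
  option B: E = 185.7, α = 10.4, σ_y = 1650 → σ = 237 MPa, n = 6.96
  option Y: E = 29.72, α = 11.0, σ_y = 38.30 → σ = 40.1 MPa, n = 0.956
  option A: E = 199.2, α = 15.9, σ_y = 446.0 → σ = 391 MPa, n = 1.14
Option Y has the lowest safety factor, n = 0.956.

option Y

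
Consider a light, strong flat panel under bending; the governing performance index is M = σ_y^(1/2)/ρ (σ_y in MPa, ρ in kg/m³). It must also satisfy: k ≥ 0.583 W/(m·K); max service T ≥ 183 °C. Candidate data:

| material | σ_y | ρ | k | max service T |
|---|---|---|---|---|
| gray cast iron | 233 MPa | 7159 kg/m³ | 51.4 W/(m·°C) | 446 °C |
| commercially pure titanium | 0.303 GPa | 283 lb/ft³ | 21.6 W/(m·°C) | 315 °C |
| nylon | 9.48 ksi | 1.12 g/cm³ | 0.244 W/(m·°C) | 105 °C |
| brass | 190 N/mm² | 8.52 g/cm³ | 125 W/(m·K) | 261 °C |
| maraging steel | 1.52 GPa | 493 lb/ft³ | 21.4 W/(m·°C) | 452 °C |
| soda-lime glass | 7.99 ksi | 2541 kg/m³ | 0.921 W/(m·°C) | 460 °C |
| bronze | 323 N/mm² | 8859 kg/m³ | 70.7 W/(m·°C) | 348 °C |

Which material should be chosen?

maraging steel

Screen on constraints: k ≥ 0.583 W/(m·K); max service T ≥ 183 °C. Survivors: gray cast iron, commercially pure titanium, brass, maraging steel, soda-lime glass, bronze.
Convert each candidate to consistent units, then evaluate M:
  gray cast iron: σ_y = 233.0 MPa, ρ = 7159 kg/m³
  commercially pure titanium: σ_y = 303.0 MPa, ρ = 4533 kg/m³
  brass: σ_y = 190.0 MPa, ρ = 8520 kg/m³
  maraging steel: σ_y = 1520 MPa, ρ = 7897 kg/m³
  soda-lime glass: σ_y = 55.09 MPa, ρ = 2541 kg/m³
  bronze: σ_y = 323.0 MPa, ρ = 8859 kg/m³
  maraging steel: M = 4.94×10⁻³
  commercially pure titanium: M = 3.84×10⁻³
  soda-lime glass: M = 2.92×10⁻³
  gray cast iron: M = 2.13×10⁻³
  bronze: M = 2.03×10⁻³
  brass: M = 1.62×10⁻³
Highest index: maraging steel.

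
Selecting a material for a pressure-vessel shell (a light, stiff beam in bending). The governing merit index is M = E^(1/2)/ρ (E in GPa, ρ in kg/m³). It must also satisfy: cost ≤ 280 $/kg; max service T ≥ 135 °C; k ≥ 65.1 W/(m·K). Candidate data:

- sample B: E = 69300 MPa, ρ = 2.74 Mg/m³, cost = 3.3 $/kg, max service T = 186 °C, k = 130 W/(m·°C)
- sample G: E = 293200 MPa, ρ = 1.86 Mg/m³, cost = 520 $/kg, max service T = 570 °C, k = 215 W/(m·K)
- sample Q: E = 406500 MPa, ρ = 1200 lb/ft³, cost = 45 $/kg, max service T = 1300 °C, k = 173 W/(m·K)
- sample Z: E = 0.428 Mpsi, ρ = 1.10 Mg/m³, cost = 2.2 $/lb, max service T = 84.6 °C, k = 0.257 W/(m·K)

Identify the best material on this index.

sample B

Screen on constraints: cost ≤ 280 $/kg; max service T ≥ 135 °C; k ≥ 65.1 W/(m·K). Survivors: sample B, sample Q.
Putting every candidate on a common basis:
  sample B: E = 69.30 GPa, ρ = 2740 kg/m³
  sample Q: E = 406.5 GPa, ρ = 19220 kg/m³
  sample B: M = 3.04×10⁻³
  sample Q: M = 1.05×10⁻³
The maximum is for sample B.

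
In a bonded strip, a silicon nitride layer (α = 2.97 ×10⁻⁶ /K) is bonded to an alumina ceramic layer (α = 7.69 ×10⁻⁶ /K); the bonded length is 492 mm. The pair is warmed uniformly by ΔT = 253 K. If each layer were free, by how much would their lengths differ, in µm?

Δα = |2.97 − 7.69|×10⁻⁶/K = 4.72×10⁻⁶/K.
ΔL_mismatch = Δα·L·ΔT = 4.72×10⁻⁶ × 492.0 mm × 253.0 K = 588 µm.

588 µm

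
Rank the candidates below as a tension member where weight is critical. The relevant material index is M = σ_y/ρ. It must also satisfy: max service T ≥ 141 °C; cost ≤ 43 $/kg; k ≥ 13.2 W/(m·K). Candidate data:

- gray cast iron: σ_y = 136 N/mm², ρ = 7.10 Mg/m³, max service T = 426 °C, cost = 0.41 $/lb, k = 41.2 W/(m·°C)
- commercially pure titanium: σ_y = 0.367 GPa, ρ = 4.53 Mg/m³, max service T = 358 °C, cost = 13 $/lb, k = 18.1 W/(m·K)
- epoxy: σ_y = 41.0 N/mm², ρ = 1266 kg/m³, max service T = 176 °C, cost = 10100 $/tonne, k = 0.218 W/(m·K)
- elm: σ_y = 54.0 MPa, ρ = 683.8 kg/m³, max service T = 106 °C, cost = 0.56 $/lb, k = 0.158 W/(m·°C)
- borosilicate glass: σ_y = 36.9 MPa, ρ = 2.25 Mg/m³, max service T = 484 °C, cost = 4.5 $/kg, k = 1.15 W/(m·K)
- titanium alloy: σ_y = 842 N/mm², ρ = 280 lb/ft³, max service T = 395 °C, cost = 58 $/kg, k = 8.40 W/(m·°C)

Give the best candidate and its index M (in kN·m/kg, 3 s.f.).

commercially pure titanium, M = 81.0 kN·m/kg

Screen on constraints: max service T ≥ 141 °C; cost ≤ 43 $/kg; k ≥ 13.2 W/(m·K). Survivors: gray cast iron, commercially pure titanium.
Normalizing units and computing the index:
  gray cast iron: σ_y = 136.0 MPa, ρ = 7100 kg/m³
  commercially pure titanium: σ_y = 367.0 MPa, ρ = 4530 kg/m³
  commercially pure titanium: M = 81.0 kN·m/kg
  gray cast iron: M = 19.2 kN·m/kg
Commercially pure titanium has the largest M.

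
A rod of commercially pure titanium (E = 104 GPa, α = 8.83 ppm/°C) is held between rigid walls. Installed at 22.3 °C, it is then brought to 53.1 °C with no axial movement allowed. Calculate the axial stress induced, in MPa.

ΔT = 30.80 K. Constrained thermal stress σ = E·α·ΔT = 104.0×10³ MPa × 8.83×10⁻⁶ × 30.80 = 28.3 MPa (compressive).

28.3 MPa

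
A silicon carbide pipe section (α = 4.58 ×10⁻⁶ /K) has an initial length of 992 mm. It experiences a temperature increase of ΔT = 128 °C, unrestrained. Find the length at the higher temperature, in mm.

992.58 mm

ΔL = α·L₀·ΔT = 4.58×10⁻⁶ × 992 mm × 128.0 K = 0.582 mm.
L = L₀ + ΔL = 992 + 0.582 = 992.58 mm.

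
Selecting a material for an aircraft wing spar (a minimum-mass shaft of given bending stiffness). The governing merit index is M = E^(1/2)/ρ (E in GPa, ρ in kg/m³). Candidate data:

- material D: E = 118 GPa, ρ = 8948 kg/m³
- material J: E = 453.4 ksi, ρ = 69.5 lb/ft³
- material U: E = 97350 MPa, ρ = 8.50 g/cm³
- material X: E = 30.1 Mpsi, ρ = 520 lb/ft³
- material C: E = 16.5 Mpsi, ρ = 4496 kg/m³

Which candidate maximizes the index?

Putting every candidate on a common basis:
  material D: E = 118.0 GPa, ρ = 8948 kg/m³
  material J: E = 3.126 GPa, ρ = 1113 kg/m³
  material U: E = 97.35 GPa, ρ = 8500 kg/m³
  material X: E = 207.5 GPa, ρ = 8330 kg/m³
  material C: E = 113.8 GPa, ρ = 4496 kg/m³
  material C: M = 2.37×10⁻³
  material X: M = 1.73×10⁻³
  material J: M = 1.59×10⁻³
  material D: M = 1.21×10⁻³
  material U: M = 1.16×10⁻³
Material C ranks first.

material C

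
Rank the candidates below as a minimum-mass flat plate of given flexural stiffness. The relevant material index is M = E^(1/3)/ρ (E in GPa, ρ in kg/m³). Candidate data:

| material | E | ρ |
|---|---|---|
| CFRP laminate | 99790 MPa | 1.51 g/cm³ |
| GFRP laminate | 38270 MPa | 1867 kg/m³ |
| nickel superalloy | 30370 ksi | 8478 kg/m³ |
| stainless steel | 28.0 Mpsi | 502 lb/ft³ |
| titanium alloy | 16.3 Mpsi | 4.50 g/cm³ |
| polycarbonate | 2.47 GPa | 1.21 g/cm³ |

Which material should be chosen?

Putting every candidate on a common basis:
  CFRP laminate: E = 99.79 GPa, ρ = 1510 kg/m³
  GFRP laminate: E = 38.27 GPa, ρ = 1867 kg/m³
  nickel superalloy: E = 209.4 GPa, ρ = 8478 kg/m³
  stainless steel: E = 193.1 GPa, ρ = 8041 kg/m³
  titanium alloy: E = 112.4 GPa, ρ = 4500 kg/m³
  polycarbonate: E = 2.470 GPa, ρ = 1210 kg/m³
  CFRP laminate: M = 3.07×10⁻³
  GFRP laminate: M = 1.80×10⁻³
  polycarbonate: M = 1.12×10⁻³
  titanium alloy: M = 1.07×10⁻³
  stainless steel: M = 0.719×10⁻³
  nickel superalloy: M = 0.700×10⁻³
Highest index: CFRP laminate.

CFRP laminate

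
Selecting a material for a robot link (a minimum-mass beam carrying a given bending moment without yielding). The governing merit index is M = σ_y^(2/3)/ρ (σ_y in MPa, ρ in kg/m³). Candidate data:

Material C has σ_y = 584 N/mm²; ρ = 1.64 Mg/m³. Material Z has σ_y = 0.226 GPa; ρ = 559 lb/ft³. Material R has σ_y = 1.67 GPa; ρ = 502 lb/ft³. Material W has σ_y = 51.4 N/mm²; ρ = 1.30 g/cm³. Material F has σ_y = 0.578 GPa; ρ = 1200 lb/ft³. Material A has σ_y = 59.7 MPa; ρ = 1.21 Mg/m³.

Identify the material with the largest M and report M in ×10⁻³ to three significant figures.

In SI units:
  material C: σ_y = 584.0 MPa, ρ = 1640 kg/m³
  material Z: σ_y = 226.0 MPa, ρ = 8954 kg/m³
  material R: σ_y = 1670 MPa, ρ = 8041 kg/m³
  material W: σ_y = 51.40 MPa, ρ = 1300 kg/m³
  material F: σ_y = 578.0 MPa, ρ = 19220 kg/m³
  material A: σ_y = 59.70 MPa, ρ = 1210 kg/m³
  material C: M = 42.6×10⁻³
  material R: M = 17.5×10⁻³
  material A: M = 12.6×10⁻³
  material W: M = 10.6×10⁻³
  material Z: M = 4.14×10⁻³
  material F: M = 3.61×10⁻³
Highest index: material C.

material C, M = 42.6×10⁻³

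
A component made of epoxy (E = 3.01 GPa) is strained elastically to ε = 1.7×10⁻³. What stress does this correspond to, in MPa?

5.12 MPa

σ = E·ε = 3010 MPa × 1.7×10⁻³ = 5.12 MPa.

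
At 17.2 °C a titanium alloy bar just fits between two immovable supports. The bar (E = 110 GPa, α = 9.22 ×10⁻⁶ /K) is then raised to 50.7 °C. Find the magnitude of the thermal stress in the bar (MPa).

34.0 MPa

ΔT = 33.50 K. Constrained thermal stress σ = E·α·ΔT = 110.0×10³ MPa × 9.22×10⁻⁶ × 33.50 = 34.0 MPa (compressive).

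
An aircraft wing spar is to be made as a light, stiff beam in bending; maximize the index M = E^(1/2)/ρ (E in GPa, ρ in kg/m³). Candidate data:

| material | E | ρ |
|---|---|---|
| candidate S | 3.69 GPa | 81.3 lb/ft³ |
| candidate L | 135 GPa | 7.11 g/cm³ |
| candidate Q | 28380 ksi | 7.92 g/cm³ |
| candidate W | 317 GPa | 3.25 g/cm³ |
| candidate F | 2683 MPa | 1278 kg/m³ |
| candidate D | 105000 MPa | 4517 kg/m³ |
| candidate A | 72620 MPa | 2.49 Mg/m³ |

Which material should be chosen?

Convert each candidate to consistent units, then evaluate M:
  candidate S: E = 3.690 GPa, ρ = 1302 kg/m³
  candidate L: E = 135.0 GPa, ρ = 7110 kg/m³
  candidate Q: E = 195.7 GPa, ρ = 7920 kg/m³
  candidate W: E = 317.0 GPa, ρ = 3250 kg/m³
  candidate F: E = 2.683 GPa, ρ = 1278 kg/m³
  candidate D: E = 105.0 GPa, ρ = 4517 kg/m³
  candidate A: E = 72.62 GPa, ρ = 2490 kg/m³
  candidate W: M = 5.48×10⁻³
  candidate A: M = 3.42×10⁻³
  candidate D: M = 2.27×10⁻³
  candidate Q: M = 1.77×10⁻³
  candidate L: M = 1.63×10⁻³
  candidate S: M = 1.48×10⁻³
  candidate F: M = 1.28×10⁻³
Candidate W ranks first.

candidate W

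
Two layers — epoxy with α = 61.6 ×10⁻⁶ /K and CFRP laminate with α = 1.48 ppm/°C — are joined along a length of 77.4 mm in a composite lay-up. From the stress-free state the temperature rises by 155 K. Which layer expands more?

epoxy

α(epoxy) = 61.6×10⁻⁶/K vs α(CFRP laminate) = 1.48×10⁻⁶/K.
Higher α expands more for the same ΔT: epoxy.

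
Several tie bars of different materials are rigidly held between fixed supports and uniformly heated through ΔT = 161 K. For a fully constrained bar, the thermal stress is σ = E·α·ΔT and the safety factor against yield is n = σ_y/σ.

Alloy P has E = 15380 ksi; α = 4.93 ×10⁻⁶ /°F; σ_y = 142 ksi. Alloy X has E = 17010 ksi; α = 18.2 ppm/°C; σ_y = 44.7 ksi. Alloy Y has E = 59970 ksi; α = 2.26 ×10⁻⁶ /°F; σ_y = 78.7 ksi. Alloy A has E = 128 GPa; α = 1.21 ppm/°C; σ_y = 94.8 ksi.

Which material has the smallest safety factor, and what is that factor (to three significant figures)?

alloy X, n = 0.897

In consistent units (E in GPa, α in ×10⁻⁶/K, σ_y in MPa):
  alloy P: E = 106.0, α = 8.87, σ_y = 979.1 → σ = 152 MPa, n = 6.46
  alloy X: E = 117.3, α = 18.2, σ_y = 308.2 → σ = 344 MPa, n = 0.897
  alloy Y: E = 413.5, α = 4.07, σ_y = 542.6 → σ = 271 MPa, n = 2.00
  alloy A: E = 128.0, α = 1.21, σ_y = 653.6 → σ = 24.9 MPa, n = 26.2
The minimum is alloy X at n = 0.897.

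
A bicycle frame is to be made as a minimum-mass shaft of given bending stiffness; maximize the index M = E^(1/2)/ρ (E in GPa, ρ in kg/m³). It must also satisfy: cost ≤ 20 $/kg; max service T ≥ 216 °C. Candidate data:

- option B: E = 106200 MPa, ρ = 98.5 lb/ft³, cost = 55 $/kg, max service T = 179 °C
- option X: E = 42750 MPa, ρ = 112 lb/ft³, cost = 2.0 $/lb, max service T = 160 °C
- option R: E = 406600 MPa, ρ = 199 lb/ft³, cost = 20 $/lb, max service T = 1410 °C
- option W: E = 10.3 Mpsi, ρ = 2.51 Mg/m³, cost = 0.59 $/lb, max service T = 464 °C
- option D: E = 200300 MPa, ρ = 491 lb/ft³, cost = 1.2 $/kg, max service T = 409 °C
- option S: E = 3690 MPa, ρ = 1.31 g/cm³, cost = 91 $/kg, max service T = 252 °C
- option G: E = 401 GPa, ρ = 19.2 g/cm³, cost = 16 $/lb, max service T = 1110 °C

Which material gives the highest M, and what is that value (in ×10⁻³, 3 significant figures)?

Screen on constraints: cost ≤ 20 $/kg; max service T ≥ 216 °C. Survivors: option W, option D.
In SI units:
  option W: E = 71.02 GPa, ρ = 2510 kg/m³
  option D: E = 200.3 GPa, ρ = 7865 kg/m³
  option W: M = 3.36×10⁻³
  option D: M = 1.80×10⁻³
Option W has the largest M.

option W, M = 3.36×10⁻³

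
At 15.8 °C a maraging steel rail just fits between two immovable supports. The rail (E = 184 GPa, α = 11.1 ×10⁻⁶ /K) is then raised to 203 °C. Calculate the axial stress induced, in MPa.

ΔT = 187.2 K. Constrained thermal stress σ = E·α·ΔT = 184.0×10³ MPa × 11.1×10⁻⁶ × 187.2 = 382 MPa (compressive).

382 MPa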